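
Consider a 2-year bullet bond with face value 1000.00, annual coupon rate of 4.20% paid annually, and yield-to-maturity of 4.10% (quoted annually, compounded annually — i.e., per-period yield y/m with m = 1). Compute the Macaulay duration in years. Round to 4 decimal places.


Answer: Macaulay duration = 1.9597 years

Derivation:
Coupon per period c = face * coupon_rate / m = 42.000000
Periods per year m = 1; per-period yield y/m = 0.041000
Number of cashflows N = 2
Cashflows (t years, CF_t, discount factor 1/(1+y/m)^(m*t), PV):
  t = 1.0000: CF_t = 42.000000, DF = 0.960615, PV = 40.345821
  t = 2.0000: CF_t = 1042.000000, DF = 0.922781, PV = 961.537574
Price P = sum_t PV_t = 1001.883396
Macaulay numerator sum_t t * PV_t:
  t * PV_t at t = 1.0000: 40.345821
  t * PV_t at t = 2.0000: 1923.075148
Macaulay duration D = (sum_t t * PV_t) / P = 1963.420970 / 1001.883396 = 1.959730


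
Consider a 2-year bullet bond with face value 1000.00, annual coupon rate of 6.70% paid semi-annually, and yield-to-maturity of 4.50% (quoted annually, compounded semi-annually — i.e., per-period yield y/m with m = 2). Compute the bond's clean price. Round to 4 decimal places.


Coupon per period c = face * coupon_rate / m = 33.500000
Periods per year m = 2; per-period yield y/m = 0.022500
Number of cashflows N = 4
Cashflows (t years, CF_t, discount factor 1/(1+y/m)^(m*t), PV):
  t = 0.5000: CF_t = 33.500000, DF = 0.977995, PV = 32.762836
  t = 1.0000: CF_t = 33.500000, DF = 0.956474, PV = 32.041894
  t = 1.5000: CF_t = 33.500000, DF = 0.935427, PV = 31.336815
  t = 2.0000: CF_t = 1033.500000, DF = 0.914843, PV = 945.490597
Price P = sum_t PV_t = 1041.632142

Answer: Price = 1041.6321


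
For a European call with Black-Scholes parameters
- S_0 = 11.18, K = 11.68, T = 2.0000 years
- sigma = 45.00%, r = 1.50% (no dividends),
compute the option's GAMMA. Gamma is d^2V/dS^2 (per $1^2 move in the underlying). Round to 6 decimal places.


Answer: Gamma = 0.053659

Derivation:
d1 = 0.2965896388; d2 = -0.3398064643
phi(d1) = 0.3817759961; exp(-qT) = 1.0000000000; exp(-rT) = 0.9704455335
Gamma = exp(-qT) * phi(d1) / (S * sigma * sqrt(T)) = 1.0000000000 * 0.3817759961 / (11.1800 * 0.4500 * 1.4142135624) = 0.053659


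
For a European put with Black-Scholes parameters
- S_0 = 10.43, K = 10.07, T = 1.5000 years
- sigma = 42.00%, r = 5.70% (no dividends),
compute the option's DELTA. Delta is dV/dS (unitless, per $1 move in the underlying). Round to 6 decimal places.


Answer: Delta = -0.311467

Derivation:
d1 = 0.4916972782; d2 = -0.0226955678
phi(d1) = 0.3535177298; exp(-qT) = 1.0000000000; exp(-rT) = 0.9180531431
N(-d1) = 0.3114666813
Delta = -exp(-qT) * N(-d1) = -1.0000000000 * 0.3114666813 = -0.311467


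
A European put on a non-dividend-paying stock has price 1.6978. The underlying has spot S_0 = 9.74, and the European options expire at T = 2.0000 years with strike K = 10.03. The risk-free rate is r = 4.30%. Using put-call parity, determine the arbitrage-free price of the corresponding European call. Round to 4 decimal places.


Put-call parity: C - P = S_0 * exp(-qT) - K * exp(-rT).
S_0 * exp(-qT) = 9.7400 * 1.00000000 = 9.74000000
K * exp(-rT) = 10.0300 * 0.91759423 = 9.20347014
C = P + S*exp(-qT) - K*exp(-rT)
C = 1.6978 + 9.74000000 - 9.20347014 = 2.2343

Answer: Call price = 2.2343


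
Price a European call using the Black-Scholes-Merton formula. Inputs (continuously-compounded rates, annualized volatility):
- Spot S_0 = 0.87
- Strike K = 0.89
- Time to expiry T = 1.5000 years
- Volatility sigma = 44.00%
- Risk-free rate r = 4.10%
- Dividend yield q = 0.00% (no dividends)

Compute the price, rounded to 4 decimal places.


Answer: Price = 0.1983

Derivation:
d1 = (ln(S/K) + (r - q + 0.5*sigma^2) * T) / (sigma * sqrt(T)) = 0.34139160
d2 = d1 - sigma * sqrt(T) = -0.19749614
exp(-rT) = 0.94035295; exp(-qT) = 1.00000000
C = S_0 * exp(-qT) * N(d1) - K * exp(-rT) * N(d2)
N(d1) = 0.63359560; N(d2) = 0.42171965
C = 0.8700 * 1.00000000 * 0.63359560 - 0.8900 * 0.94035295 * 0.42171965 = 0.1983


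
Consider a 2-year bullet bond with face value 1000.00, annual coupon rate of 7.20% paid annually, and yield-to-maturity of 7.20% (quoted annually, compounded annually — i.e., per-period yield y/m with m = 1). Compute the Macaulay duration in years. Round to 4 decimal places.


Answer: Macaulay duration = 1.9328 years

Derivation:
Coupon per period c = face * coupon_rate / m = 72.000000
Periods per year m = 1; per-period yield y/m = 0.072000
Number of cashflows N = 2
Cashflows (t years, CF_t, discount factor 1/(1+y/m)^(m*t), PV):
  t = 1.0000: CF_t = 72.000000, DF = 0.932836, PV = 67.164179
  t = 2.0000: CF_t = 1072.000000, DF = 0.870183, PV = 932.835821
Price P = sum_t PV_t = 1000.000000
Macaulay numerator sum_t t * PV_t:
  t * PV_t at t = 1.0000: 67.164179
  t * PV_t at t = 2.0000: 1865.671642
Macaulay duration D = (sum_t t * PV_t) / P = 1932.835821 / 1000.000000 = 1.932836


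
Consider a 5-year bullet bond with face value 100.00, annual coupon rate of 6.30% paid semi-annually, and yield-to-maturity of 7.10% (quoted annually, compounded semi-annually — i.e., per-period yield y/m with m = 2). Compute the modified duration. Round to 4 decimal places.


Answer: Modified duration = 4.2038

Derivation:
Coupon per period c = face * coupon_rate / m = 3.150000
Periods per year m = 2; per-period yield y/m = 0.035500
Number of cashflows N = 10
Cashflows (t years, CF_t, discount factor 1/(1+y/m)^(m*t), PV):
  t = 0.5000: CF_t = 3.150000, DF = 0.965717, PV = 3.042009
  t = 1.0000: CF_t = 3.150000, DF = 0.932609, PV = 2.937720
  t = 1.5000: CF_t = 3.150000, DF = 0.900637, PV = 2.837006
  t = 2.0000: CF_t = 3.150000, DF = 0.869760, PV = 2.739745
  t = 2.5000: CF_t = 3.150000, DF = 0.839942, PV = 2.645818
  t = 3.0000: CF_t = 3.150000, DF = 0.811147, PV = 2.555112
  t = 3.5000: CF_t = 3.150000, DF = 0.783338, PV = 2.467515
  t = 4.0000: CF_t = 3.150000, DF = 0.756483, PV = 2.382921
  t = 4.5000: CF_t = 3.150000, DF = 0.730549, PV = 2.301228
  t = 5.0000: CF_t = 103.150000, DF = 0.705503, PV = 72.772652
Price P = sum_t PV_t = 96.681726
First compute Macaulay numerator sum_t t * PV_t:
  t * PV_t at t = 0.5000: 1.521004
  t * PV_t at t = 1.0000: 2.937720
  t * PV_t at t = 1.5000: 4.255509
  t * PV_t at t = 2.0000: 5.479490
  t * PV_t at t = 2.5000: 6.614546
  t * PV_t at t = 3.0000: 7.665336
  t * PV_t at t = 3.5000: 8.636303
  t * PV_t at t = 4.0000: 9.531686
  t * PV_t at t = 4.5000: 10.355525
  t * PV_t at t = 5.0000: 363.863258
Macaulay duration D = 420.860378 / 96.681726 = 4.353050
Modified duration = D / (1 + y/m) = 4.353050 / (1 + 0.035500) = 4.203814


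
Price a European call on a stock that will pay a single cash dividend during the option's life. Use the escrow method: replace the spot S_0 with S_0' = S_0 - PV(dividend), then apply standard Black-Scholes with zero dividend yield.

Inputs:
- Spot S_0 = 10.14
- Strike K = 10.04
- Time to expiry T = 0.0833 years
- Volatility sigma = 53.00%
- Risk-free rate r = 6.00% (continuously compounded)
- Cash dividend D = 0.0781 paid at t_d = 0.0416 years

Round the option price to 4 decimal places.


PV(D) = D * exp(-r * t_d) = 0.0781 * 0.99750711 = 0.07790531
S_0' = S_0 - PV(D) = 10.1400 - 0.07790531 = 10.06209469
d1 = (ln(S_0'/K) + (r + sigma^2/2)*T) / (sigma*sqrt(T)) = 0.12352800
d2 = d1 - sigma*sqrt(T) = -0.02943922
exp(-rT) = 0.99501447
N(d1) = 0.54915550; N(d2) = 0.48825715
C = S_0' * N(d1) - K * exp(-rT) * N(d2) = 10.06209469 * 0.54915550 - 10.0400 * 0.99501447 * 0.48825715 = 0.6480

Answer: Price = 0.6480


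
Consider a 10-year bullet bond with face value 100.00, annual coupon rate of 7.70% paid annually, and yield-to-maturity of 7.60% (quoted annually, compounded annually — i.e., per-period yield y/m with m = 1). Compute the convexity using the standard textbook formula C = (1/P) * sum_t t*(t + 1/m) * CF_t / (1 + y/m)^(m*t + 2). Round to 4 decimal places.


Answer: Convexity = 62.0401

Derivation:
Coupon per period c = face * coupon_rate / m = 7.700000
Periods per year m = 1; per-period yield y/m = 0.076000
Number of cashflows N = 10
Cashflows (t years, CF_t, discount factor 1/(1+y/m)^(m*t), PV):
  t = 1.0000: CF_t = 7.700000, DF = 0.929368, PV = 7.156134
  t = 2.0000: CF_t = 7.700000, DF = 0.863725, PV = 6.650682
  t = 3.0000: CF_t = 7.700000, DF = 0.802718, PV = 6.180931
  t = 4.0000: CF_t = 7.700000, DF = 0.746021, PV = 5.744360
  t = 5.0000: CF_t = 7.700000, DF = 0.693328, PV = 5.338624
  t = 6.0000: CF_t = 7.700000, DF = 0.644357, PV = 4.961547
  t = 7.0000: CF_t = 7.700000, DF = 0.598845, PV = 4.611103
  t = 8.0000: CF_t = 7.700000, DF = 0.556547, PV = 4.285412
  t = 9.0000: CF_t = 7.700000, DF = 0.517237, PV = 3.982725
  t = 10.0000: CF_t = 107.700000, DF = 0.480704, PV = 51.771767
Price P = sum_t PV_t = 100.683285
Convexity numerator sum_t t*(t + 1/m) * CF_t / (1+y/m)^(m*t + 2):
  t = 1.0000: term = 12.361862
  t = 2.0000: term = 34.466159
  t = 3.0000: term = 64.063493
  t = 4.0000: term = 99.230937
  t = 5.0000: term = 138.333091
  t = 6.0000: term = 179.987293
  t = 7.0000: term = 223.032581
  t = 8.0000: term = 266.502022
  t = 9.0000: term = 309.598074
  t = 10.0000: term = 4918.822291
Convexity = (1/P) * sum = 6246.397803 / 100.683285 = 62.040068


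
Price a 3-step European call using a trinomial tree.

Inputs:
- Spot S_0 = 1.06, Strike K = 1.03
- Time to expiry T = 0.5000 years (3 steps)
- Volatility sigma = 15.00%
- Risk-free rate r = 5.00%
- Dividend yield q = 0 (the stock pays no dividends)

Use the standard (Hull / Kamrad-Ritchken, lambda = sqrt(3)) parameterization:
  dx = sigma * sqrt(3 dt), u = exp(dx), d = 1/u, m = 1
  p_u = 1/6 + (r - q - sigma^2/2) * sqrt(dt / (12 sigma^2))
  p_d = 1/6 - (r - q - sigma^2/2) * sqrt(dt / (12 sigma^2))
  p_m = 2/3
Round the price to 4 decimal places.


dt = T/N = 0.166667; dx = sigma*sqrt(3*dt) = 0.106066
u = exp(dx) = 1.111895; d = 1/u = 0.899365
p_u = 0.197112, p_m = 0.666667, p_d = 0.136222
Discount per step: exp(-r*dt) = 0.991701
Stock lattice S(k, j) with j the centered position index:
  k=0: S(0,+0) = 1.0600
  k=1: S(1,-1) = 0.9533; S(1,+0) = 1.0600; S(1,+1) = 1.1786
  k=2: S(2,-2) = 0.8574; S(2,-1) = 0.9533; S(2,+0) = 1.0600; S(2,+1) = 1.1786; S(2,+2) = 1.3105
  k=3: S(3,-3) = 0.7711; S(3,-2) = 0.8574; S(3,-1) = 0.9533; S(3,+0) = 1.0600; S(3,+1) = 1.1786; S(3,+2) = 1.3105; S(3,+3) = 1.4571
Terminal payoffs V(N, j) = max(S_T - K, 0):
  V(3,-3) = 0.000000; V(3,-2) = 0.000000; V(3,-1) = 0.000000; V(3,+0) = 0.030000; V(3,+1) = 0.148609; V(3,+2) = 0.280490; V(3,+3) = 0.427127
Backward induction: V(k, j) = exp(-r*dt) * [p_u * V(k+1, j+1) + p_m * V(k+1, j) + p_d * V(k+1, j-1)]
  V(2,-2) = exp(-r*dt) * [p_u*0.000000 + p_m*0.000000 + p_d*0.000000] = 0.000000
  V(2,-1) = exp(-r*dt) * [p_u*0.030000 + p_m*0.000000 + p_d*0.000000] = 0.005864
  V(2,+0) = exp(-r*dt) * [p_u*0.148609 + p_m*0.030000 + p_d*0.000000] = 0.048883
  V(2,+1) = exp(-r*dt) * [p_u*0.280490 + p_m*0.148609 + p_d*0.030000] = 0.157132
  V(2,+2) = exp(-r*dt) * [p_u*0.427127 + p_m*0.280490 + p_d*0.148609] = 0.289010
  V(1,-1) = exp(-r*dt) * [p_u*0.048883 + p_m*0.005864 + p_d*0.000000] = 0.013433
  V(1,+0) = exp(-r*dt) * [p_u*0.157132 + p_m*0.048883 + p_d*0.005864] = 0.063826
  V(1,+1) = exp(-r*dt) * [p_u*0.289010 + p_m*0.157132 + p_d*0.048883] = 0.166984
  V(0,+0) = exp(-r*dt) * [p_u*0.166984 + p_m*0.063826 + p_d*0.013433] = 0.076654

Answer: Price = V(0,0) = 0.0767


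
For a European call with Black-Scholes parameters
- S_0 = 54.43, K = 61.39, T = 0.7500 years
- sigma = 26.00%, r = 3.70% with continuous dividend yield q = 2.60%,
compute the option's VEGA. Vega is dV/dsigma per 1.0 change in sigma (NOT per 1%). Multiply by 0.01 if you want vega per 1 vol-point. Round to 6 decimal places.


d1 = -0.3851880389; d2 = -0.6103546439
phi(d1) = 0.3704179020; exp(-qT) = 0.9806888952; exp(-rT) = 0.9726314943
Vega = S * exp(-qT) * phi(d1) * sqrt(T) = 54.4300 * 0.9806888952 * 0.3704179020 * 0.8660254038 = 17.123486

Answer: Vega = 17.123486


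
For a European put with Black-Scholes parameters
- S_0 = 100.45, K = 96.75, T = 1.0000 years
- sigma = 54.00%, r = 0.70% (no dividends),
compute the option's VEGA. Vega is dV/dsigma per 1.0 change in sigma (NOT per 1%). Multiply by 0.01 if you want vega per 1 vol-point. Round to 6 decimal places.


Answer: Vega = 37.660306

Derivation:
d1 = 0.3524625173; d2 = -0.1875374827
phi(d1) = 0.3749159370; exp(-qT) = 1.0000000000; exp(-rT) = 0.9930244429
Vega = S * exp(-qT) * phi(d1) * sqrt(T) = 100.4500 * 1.0000000000 * 0.3749159370 * 1.0000000000 = 37.660306


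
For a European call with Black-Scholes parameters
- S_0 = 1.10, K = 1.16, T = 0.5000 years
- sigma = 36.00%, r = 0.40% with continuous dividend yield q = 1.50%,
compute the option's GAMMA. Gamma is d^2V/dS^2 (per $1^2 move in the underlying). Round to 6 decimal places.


Answer: Gamma = 1.406600

Derivation:
d1 = -0.1029619179; d2 = -0.3575203591
phi(d1) = 0.3968332501; exp(-qT) = 0.9925280548; exp(-rT) = 0.9980019987
Gamma = exp(-qT) * phi(d1) / (S * sigma * sqrt(T)) = 0.9925280548 * 0.3968332501 / (1.1000 * 0.3600 * 0.7071067812) = 1.406600


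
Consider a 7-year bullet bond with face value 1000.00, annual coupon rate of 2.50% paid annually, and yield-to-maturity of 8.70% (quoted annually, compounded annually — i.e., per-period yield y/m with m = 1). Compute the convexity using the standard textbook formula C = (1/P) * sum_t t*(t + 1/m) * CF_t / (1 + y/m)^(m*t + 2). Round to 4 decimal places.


Answer: Convexity = 41.9054

Derivation:
Coupon per period c = face * coupon_rate / m = 25.000000
Periods per year m = 1; per-period yield y/m = 0.087000
Number of cashflows N = 7
Cashflows (t years, CF_t, discount factor 1/(1+y/m)^(m*t), PV):
  t = 1.0000: CF_t = 25.000000, DF = 0.919963, PV = 22.999080
  t = 2.0000: CF_t = 25.000000, DF = 0.846332, PV = 21.158307
  t = 3.0000: CF_t = 25.000000, DF = 0.778595, PV = 19.464864
  t = 4.0000: CF_t = 25.000000, DF = 0.716278, PV = 17.906959
  t = 5.0000: CF_t = 25.000000, DF = 0.658950, PV = 16.473743
  t = 6.0000: CF_t = 25.000000, DF = 0.606209, PV = 15.155237
  t = 7.0000: CF_t = 1025.000000, DF = 0.557690, PV = 571.632690
Price P = sum_t PV_t = 684.790881
Convexity numerator sum_t t*(t + 1/m) * CF_t / (1+y/m)^(m*t + 2):
  t = 1.0000: term = 38.929728
  t = 2.0000: term = 107.441752
  t = 3.0000: term = 197.684917
  t = 4.0000: term = 303.104748
  t = 5.0000: term = 418.267822
  t = 6.0000: term = 538.707406
  t = 7.0000: term = 27092.307461
Convexity = (1/P) * sum = 28696.443835 / 684.790881 = 41.905412


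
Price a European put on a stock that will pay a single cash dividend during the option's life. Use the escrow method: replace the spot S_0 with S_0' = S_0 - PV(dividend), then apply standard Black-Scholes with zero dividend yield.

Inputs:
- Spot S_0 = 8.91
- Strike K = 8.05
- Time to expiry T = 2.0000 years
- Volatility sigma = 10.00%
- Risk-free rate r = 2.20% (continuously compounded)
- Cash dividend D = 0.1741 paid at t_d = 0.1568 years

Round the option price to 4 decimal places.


PV(D) = D * exp(-r * t_d) = 0.1741 * 0.99655634 = 0.17350046
S_0' = S_0 - PV(D) = 8.9100 - 0.17350046 = 8.73649954
d1 = (ln(S_0'/K) + (r + sigma^2/2)*T) / (sigma*sqrt(T)) = 0.96051623
d2 = d1 - sigma*sqrt(T) = 0.81909487
exp(-rT) = 0.95695396
N(-d1) = 0.16839773; N(-d2) = 0.20636614
P = K * exp(-rT) * N(-d2) - S_0' * N(-d1) = 8.0500 * 0.95695396 * 0.20636614 - 8.73649954 * 0.16839773 = 0.1185

Answer: Price = 0.1185


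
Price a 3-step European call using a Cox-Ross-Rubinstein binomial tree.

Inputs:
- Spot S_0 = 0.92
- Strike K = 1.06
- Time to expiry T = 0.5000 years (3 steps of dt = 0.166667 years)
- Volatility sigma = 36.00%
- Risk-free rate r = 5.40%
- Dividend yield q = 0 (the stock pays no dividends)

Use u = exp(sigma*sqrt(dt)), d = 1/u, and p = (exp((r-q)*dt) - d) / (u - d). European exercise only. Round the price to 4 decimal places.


dt = T/N = 0.166667
u = exp(sigma*sqrt(dt)) = 1.158319; d = 1/u = 0.863320
p = (exp((r-q)*dt) - d) / (u - d) = 0.493970
Discount per step: exp(-r*dt) = 0.991040
Stock lattice S(k, i) with i counting down-moves:
  k=0: S(0,0) = 0.9200
  k=1: S(1,0) = 1.0657; S(1,1) = 0.7943
  k=2: S(2,0) = 1.2344; S(2,1) = 0.9200; S(2,2) = 0.6857
  k=3: S(3,0) = 1.4298; S(3,1) = 1.0657; S(3,2) = 0.7943; S(3,3) = 0.5920
Terminal payoffs V(N, i) = max(S_T - K, 0):
  V(3,0) = 0.369789; V(3,1) = 0.005653; V(3,2) = 0.000000; V(3,3) = 0.000000
Backward induction: V(k, i) = exp(-r*dt) * [p * V(k+1, i) + (1-p) * V(k+1, i+1)].
  V(2,0) = exp(-r*dt) * [p*0.369789 + (1-p)*0.005653] = 0.183863
  V(2,1) = exp(-r*dt) * [p*0.005653 + (1-p)*0.000000] = 0.002767
  V(2,2) = exp(-r*dt) * [p*0.000000 + (1-p)*0.000000] = 0.000000
  V(1,0) = exp(-r*dt) * [p*0.183863 + (1-p)*0.002767] = 0.091397
  V(1,1) = exp(-r*dt) * [p*0.002767 + (1-p)*0.000000] = 0.001355
  V(0,0) = exp(-r*dt) * [p*0.091397 + (1-p)*0.001355] = 0.045422

Answer: Price = V(0,0) = 0.0454


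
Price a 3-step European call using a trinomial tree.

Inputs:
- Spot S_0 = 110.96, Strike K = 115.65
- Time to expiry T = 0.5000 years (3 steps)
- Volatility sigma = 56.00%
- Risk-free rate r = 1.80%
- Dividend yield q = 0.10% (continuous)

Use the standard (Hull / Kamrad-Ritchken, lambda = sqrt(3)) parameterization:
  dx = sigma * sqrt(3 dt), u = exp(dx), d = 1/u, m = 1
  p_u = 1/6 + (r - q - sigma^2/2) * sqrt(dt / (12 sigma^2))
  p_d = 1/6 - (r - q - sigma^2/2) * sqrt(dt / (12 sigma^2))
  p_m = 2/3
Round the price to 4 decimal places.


Answer: Price = V(0,0) = 14.9310

Derivation:
dt = T/N = 0.166667; dx = sigma*sqrt(3*dt) = 0.395980
u = exp(dx) = 1.485839; d = 1/u = 0.673020
p_u = 0.137246, p_m = 0.666667, p_d = 0.196087
Discount per step: exp(-r*dt) = 0.997004
Stock lattice S(k, j) with j the centered position index:
  k=0: S(0,+0) = 110.9600
  k=1: S(1,-1) = 74.6783; S(1,+0) = 110.9600; S(1,+1) = 164.8687
  k=2: S(2,-2) = 50.2600; S(2,-1) = 74.6783; S(2,+0) = 110.9600; S(2,+1) = 164.8687; S(2,+2) = 244.9684
  k=3: S(3,-3) = 33.8260; S(3,-2) = 50.2600; S(3,-1) = 74.6783; S(3,+0) = 110.9600; S(3,+1) = 164.8687; S(3,+2) = 244.9684; S(3,+3) = 363.9837
Terminal payoffs V(N, j) = max(S_T - K, 0):
  V(3,-3) = 0.000000; V(3,-2) = 0.000000; V(3,-1) = 0.000000; V(3,+0) = 0.000000; V(3,+1) = 49.218729; V(3,+2) = 129.318436; V(3,+3) = 248.333730
Backward induction: V(k, j) = exp(-r*dt) * [p_u * V(k+1, j+1) + p_m * V(k+1, j) + p_d * V(k+1, j-1)]
  V(2,-2) = exp(-r*dt) * [p_u*0.000000 + p_m*0.000000 + p_d*0.000000] = 0.000000
  V(2,-1) = exp(-r*dt) * [p_u*0.000000 + p_m*0.000000 + p_d*0.000000] = 0.000000
  V(2,+0) = exp(-r*dt) * [p_u*49.218729 + p_m*0.000000 + p_d*0.000000] = 6.734837
  V(2,+1) = exp(-r*dt) * [p_u*129.318436 + p_m*49.218729 + p_d*0.000000] = 50.409465
  V(2,+2) = exp(-r*dt) * [p_u*248.333730 + p_m*129.318436 + p_d*49.218729] = 129.557011
  V(1,-1) = exp(-r*dt) * [p_u*6.734837 + p_m*0.000000 + p_d*0.000000] = 0.921560
  V(1,+0) = exp(-r*dt) * [p_u*50.409465 + p_m*6.734837 + p_d*0.000000] = 11.374214
  V(1,+1) = exp(-r*dt) * [p_u*129.557011 + p_m*50.409465 + p_d*6.734837] = 52.550217
  V(0,+0) = exp(-r*dt) * [p_u*52.550217 + p_m*11.374214 + p_d*0.921560] = 14.930961


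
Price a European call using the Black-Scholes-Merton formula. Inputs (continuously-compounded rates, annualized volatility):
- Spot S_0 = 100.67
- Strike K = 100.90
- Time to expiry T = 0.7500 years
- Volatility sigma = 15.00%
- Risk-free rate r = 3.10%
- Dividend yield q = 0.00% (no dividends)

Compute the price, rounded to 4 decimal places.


Answer: Price = 6.2708

Derivation:
d1 = (ln(S/K) + (r - q + 0.5*sigma^2) * T) / (sigma * sqrt(T)) = 0.22636298
d2 = d1 - sigma * sqrt(T) = 0.09645917
exp(-rT) = 0.97701820; exp(-qT) = 1.00000000
C = S_0 * exp(-qT) * N(d1) - K * exp(-rT) * N(d2)
N(d1) = 0.58954044; N(d2) = 0.53842205
C = 100.6700 * 1.00000000 * 0.58954044 - 100.9000 * 0.97701820 * 0.53842205 = 6.2708


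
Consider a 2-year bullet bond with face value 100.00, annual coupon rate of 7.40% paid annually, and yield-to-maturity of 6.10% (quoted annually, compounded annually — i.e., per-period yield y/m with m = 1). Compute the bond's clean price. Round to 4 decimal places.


Coupon per period c = face * coupon_rate / m = 7.400000
Periods per year m = 1; per-period yield y/m = 0.061000
Number of cashflows N = 2
Cashflows (t years, CF_t, discount factor 1/(1+y/m)^(m*t), PV):
  t = 1.0000: CF_t = 7.400000, DF = 0.942507, PV = 6.974552
  t = 2.0000: CF_t = 107.400000, DF = 0.888320, PV = 95.405522
Price P = sum_t PV_t = 102.380075

Answer: Price = 102.3801


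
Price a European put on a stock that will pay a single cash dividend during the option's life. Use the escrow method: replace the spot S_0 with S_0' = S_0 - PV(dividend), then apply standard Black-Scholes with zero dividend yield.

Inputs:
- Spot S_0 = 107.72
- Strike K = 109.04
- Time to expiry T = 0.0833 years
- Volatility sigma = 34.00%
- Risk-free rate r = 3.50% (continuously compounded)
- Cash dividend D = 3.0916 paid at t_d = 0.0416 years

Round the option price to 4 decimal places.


PV(D) = D * exp(-r * t_d) = 3.0916 * 0.99854506 = 3.08710191
S_0' = S_0 - PV(D) = 107.7200 - 3.08710191 = 104.63289809
d1 = (ln(S_0'/K) + (r + sigma^2/2)*T) / (sigma*sqrt(T)) = -0.34165455
d2 = d1 - sigma*sqrt(T) = -0.43978447
exp(-rT) = 0.99708875
N(-d1) = 0.63369456; N(-d2) = 0.66995339
P = K * exp(-rT) * N(-d2) - S_0' * N(-d1) = 109.0400 * 0.99708875 * 0.66995339 - 104.63289809 * 0.63369456 = 6.5337

Answer: Price = 6.5337


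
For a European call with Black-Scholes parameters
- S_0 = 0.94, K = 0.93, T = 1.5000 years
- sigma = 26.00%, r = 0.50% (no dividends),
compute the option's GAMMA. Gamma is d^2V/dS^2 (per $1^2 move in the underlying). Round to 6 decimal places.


d1 = 0.2163568000; d2 = -0.1020768665
phi(d1) = 0.3897134063; exp(-qT) = 1.0000000000; exp(-rT) = 0.9925280548
Gamma = exp(-qT) * phi(d1) / (S * sigma * sqrt(T)) = 1.0000000000 * 0.3897134063 / (0.9400 * 0.2600 * 1.2247448714) = 1.301963

Answer: Gamma = 1.301963


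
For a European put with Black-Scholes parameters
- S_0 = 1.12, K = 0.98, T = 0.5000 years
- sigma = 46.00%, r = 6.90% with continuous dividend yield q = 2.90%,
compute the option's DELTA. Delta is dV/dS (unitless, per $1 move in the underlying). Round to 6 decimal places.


d1 = 0.6346479895; d2 = 0.3093788701
phi(d1) = 0.3261729332; exp(-qT) = 0.9856046187; exp(-rT) = 0.9660883397
N(-d1) = 0.2628290110
Delta = -exp(-qT) * N(-d1) = -0.9856046187 * 0.2628290110 = -0.259045

Answer: Delta = -0.259045


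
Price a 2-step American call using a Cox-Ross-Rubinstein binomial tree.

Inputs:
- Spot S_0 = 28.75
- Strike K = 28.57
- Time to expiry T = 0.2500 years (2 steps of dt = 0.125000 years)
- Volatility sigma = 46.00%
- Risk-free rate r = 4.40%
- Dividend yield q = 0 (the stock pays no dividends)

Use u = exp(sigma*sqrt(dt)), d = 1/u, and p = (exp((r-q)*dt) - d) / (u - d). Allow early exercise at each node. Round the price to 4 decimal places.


Answer: Price = V(0,0) = 2.6091

Derivation:
dt = T/N = 0.125000
u = exp(sigma*sqrt(dt)) = 1.176607; d = 1/u = 0.849902
p = (exp((r-q)*dt) - d) / (u - d) = 0.476312
Discount per step: exp(-r*dt) = 0.994515
Stock lattice S(k, i) with i counting down-moves:
  k=0: S(0,0) = 28.7500
  k=1: S(1,0) = 33.8274; S(1,1) = 24.4347
  k=2: S(2,0) = 39.8016; S(2,1) = 28.7500; S(2,2) = 20.7671
Terminal payoffs V(N, i) = max(S_T - K, 0):
  V(2,0) = 11.231591; V(2,1) = 0.180000; V(2,2) = 0.000000
Backward induction: V(k, i) = exp(-r*dt) * [p * V(k+1, i) + (1-p) * V(k+1, i+1)]; then take max(V_cont, immediate exercise) for American.
  V(1,0) = exp(-r*dt) * [p*11.231591 + (1-p)*0.180000] = 5.414144; exercise = 5.257441; V(1,0) = max -> 5.414144
  V(1,1) = exp(-r*dt) * [p*0.180000 + (1-p)*0.000000] = 0.085266; exercise = 0.000000; V(1,1) = max -> 0.085266
  V(0,0) = exp(-r*dt) * [p*5.414144 + (1-p)*0.085266] = 2.609085; exercise = 0.180000; V(0,0) = max -> 2.609085


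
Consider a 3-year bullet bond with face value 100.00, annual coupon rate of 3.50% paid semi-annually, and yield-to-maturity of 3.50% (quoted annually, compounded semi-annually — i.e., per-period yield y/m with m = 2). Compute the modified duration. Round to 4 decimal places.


Coupon per period c = face * coupon_rate / m = 1.750000
Periods per year m = 2; per-period yield y/m = 0.017500
Number of cashflows N = 6
Cashflows (t years, CF_t, discount factor 1/(1+y/m)^(m*t), PV):
  t = 0.5000: CF_t = 1.750000, DF = 0.982801, PV = 1.719902
  t = 1.0000: CF_t = 1.750000, DF = 0.965898, PV = 1.690321
  t = 1.5000: CF_t = 1.750000, DF = 0.949285, PV = 1.661249
  t = 2.0000: CF_t = 1.750000, DF = 0.932959, PV = 1.632677
  t = 2.5000: CF_t = 1.750000, DF = 0.916913, PV = 1.604597
  t = 3.0000: CF_t = 101.750000, DF = 0.901143, PV = 91.691254
Price P = sum_t PV_t = 100.000000
First compute Macaulay numerator sum_t t * PV_t:
  t * PV_t at t = 0.5000: 0.859951
  t * PV_t at t = 1.0000: 1.690321
  t * PV_t at t = 1.5000: 2.491874
  t * PV_t at t = 2.0000: 3.265355
  t * PV_t at t = 2.5000: 4.011492
  t * PV_t at t = 3.0000: 275.073761
Macaulay duration D = 287.392754 / 100.000000 = 2.873928
Modified duration = D / (1 + y/m) = 2.873928 / (1 + 0.017500) = 2.824499

Answer: Modified duration = 2.8245


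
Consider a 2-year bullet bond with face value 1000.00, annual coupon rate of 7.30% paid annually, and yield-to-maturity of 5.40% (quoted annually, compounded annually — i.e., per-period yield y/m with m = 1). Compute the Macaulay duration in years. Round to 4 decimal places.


Answer: Macaulay duration = 1.9331 years

Derivation:
Coupon per period c = face * coupon_rate / m = 73.000000
Periods per year m = 1; per-period yield y/m = 0.054000
Number of cashflows N = 2
Cashflows (t years, CF_t, discount factor 1/(1+y/m)^(m*t), PV):
  t = 1.0000: CF_t = 73.000000, DF = 0.948767, PV = 69.259962
  t = 2.0000: CF_t = 1073.000000, DF = 0.900158, PV = 965.869607
Price P = sum_t PV_t = 1035.129569
Macaulay numerator sum_t t * PV_t:
  t * PV_t at t = 1.0000: 69.259962
  t * PV_t at t = 2.0000: 1931.739213
Macaulay duration D = (sum_t t * PV_t) / P = 2000.999175 / 1035.129569 = 1.933091


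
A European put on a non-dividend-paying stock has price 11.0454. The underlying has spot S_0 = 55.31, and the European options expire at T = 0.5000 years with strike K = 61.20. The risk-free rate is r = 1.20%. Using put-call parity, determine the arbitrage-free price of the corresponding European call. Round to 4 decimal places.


Put-call parity: C - P = S_0 * exp(-qT) - K * exp(-rT).
S_0 * exp(-qT) = 55.3100 * 1.00000000 = 55.31000000
K * exp(-rT) = 61.2000 * 0.99401796 = 60.83389940
C = P + S*exp(-qT) - K*exp(-rT)
C = 11.0454 + 55.31000000 - 60.83389940 = 5.5215

Answer: Call price = 5.5215


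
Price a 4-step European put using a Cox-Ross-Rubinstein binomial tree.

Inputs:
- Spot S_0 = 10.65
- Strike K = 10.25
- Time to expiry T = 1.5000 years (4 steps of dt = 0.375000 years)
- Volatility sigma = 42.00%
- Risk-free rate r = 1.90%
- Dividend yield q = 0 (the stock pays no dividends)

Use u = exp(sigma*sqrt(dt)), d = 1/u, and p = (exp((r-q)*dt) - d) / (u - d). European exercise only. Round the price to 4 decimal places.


dt = T/N = 0.375000
u = exp(sigma*sqrt(dt)) = 1.293299; d = 1/u = 0.773216
p = (exp((r-q)*dt) - d) / (u - d) = 0.449802
Discount per step: exp(-r*dt) = 0.992900
Stock lattice S(k, i) with i counting down-moves:
  k=0: S(0,0) = 10.6500
  k=1: S(1,0) = 13.7736; S(1,1) = 8.2348
  k=2: S(2,0) = 17.8134; S(2,1) = 10.6500; S(2,2) = 6.3672
  k=3: S(3,0) = 23.0381; S(3,1) = 13.7736; S(3,2) = 8.2348; S(3,3) = 4.9233
  k=4: S(4,0) = 29.7951; S(4,1) = 17.8134; S(4,2) = 10.6500; S(4,3) = 6.3672; S(4,4) = 3.8067
Terminal payoffs V(N, i) = max(K - S_T, 0):
  V(4,0) = 0.000000; V(4,1) = 0.000000; V(4,2) = 0.000000; V(4,3) = 3.882754; V(4,4) = 6.443256
Backward induction: V(k, i) = exp(-r*dt) * [p * V(k+1, i) + (1-p) * V(k+1, i+1)].
  V(3,0) = exp(-r*dt) * [p*0.000000 + (1-p)*0.000000] = 0.000000
  V(3,1) = exp(-r*dt) * [p*0.000000 + (1-p)*0.000000] = 0.000000
  V(3,2) = exp(-r*dt) * [p*0.000000 + (1-p)*3.882754] = 2.121118
  V(3,3) = exp(-r*dt) * [p*3.882754 + (1-p)*6.443256] = 5.253970
  V(2,0) = exp(-r*dt) * [p*0.000000 + (1-p)*0.000000] = 0.000000
  V(2,1) = exp(-r*dt) * [p*0.000000 + (1-p)*2.121118] = 1.158750
  V(2,2) = exp(-r*dt) * [p*2.121118 + (1-p)*5.253970] = 3.817511
  V(1,0) = exp(-r*dt) * [p*0.000000 + (1-p)*1.158750] = 0.633016
  V(1,1) = exp(-r*dt) * [p*1.158750 + (1-p)*3.817511] = 2.602983
  V(0,0) = exp(-r*dt) * [p*0.633016 + (1-p)*2.602983] = 1.704699

Answer: Price = V(0,0) = 1.7047


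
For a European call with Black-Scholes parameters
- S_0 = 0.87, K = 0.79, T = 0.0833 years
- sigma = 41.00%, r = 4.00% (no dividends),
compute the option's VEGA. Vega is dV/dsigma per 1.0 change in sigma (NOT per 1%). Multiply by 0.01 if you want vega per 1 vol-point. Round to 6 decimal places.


Answer: Vega = 0.066664

Derivation:
d1 = 0.9024829300; d2 = 0.7841497985
phi(d1) = 0.2654904915; exp(-qT) = 1.0000000000; exp(-rT) = 0.9966735450
Vega = S * exp(-qT) * phi(d1) * sqrt(T) = 0.8700 * 1.0000000000 * 0.2654904915 * 0.2886173938 = 0.066664


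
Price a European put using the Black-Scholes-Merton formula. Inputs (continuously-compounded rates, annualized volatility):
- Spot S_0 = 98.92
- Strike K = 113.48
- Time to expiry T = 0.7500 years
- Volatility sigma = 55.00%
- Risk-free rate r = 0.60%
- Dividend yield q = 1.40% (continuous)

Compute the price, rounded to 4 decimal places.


d1 = (ln(S/K) + (r - q + 0.5*sigma^2) * T) / (sigma * sqrt(T)) = -0.06272683
d2 = d1 - sigma * sqrt(T) = -0.53904081
exp(-rT) = 0.99551011; exp(-qT) = 0.98955493
P = K * exp(-rT) * N(-d2) - S_0 * exp(-qT) * N(-d1)
N(-d1) = 0.52500799; N(-d2) = 0.70507065
P = 113.4800 * 0.99551011 * 0.70507065 - 98.9200 * 0.98955493 * 0.52500799 = 28.2608

Answer: Price = 28.2608


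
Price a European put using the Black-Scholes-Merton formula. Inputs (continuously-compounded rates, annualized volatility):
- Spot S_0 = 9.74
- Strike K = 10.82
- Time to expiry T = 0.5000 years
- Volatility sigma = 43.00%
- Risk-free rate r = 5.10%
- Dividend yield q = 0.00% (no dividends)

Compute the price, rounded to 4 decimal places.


Answer: Price = 1.6710

Derivation:
d1 = (ln(S/K) + (r - q + 0.5*sigma^2) * T) / (sigma * sqrt(T)) = -0.10994739
d2 = d1 - sigma * sqrt(T) = -0.41400331
exp(-rT) = 0.97482238; exp(-qT) = 1.00000000
P = K * exp(-rT) * N(-d2) - S_0 * exp(-qT) * N(-d1)
N(-d1) = 0.54377445; N(-d2) = 0.66056416
P = 10.8200 * 0.97482238 * 0.66056416 - 9.7400 * 1.00000000 * 0.54377445 = 1.6710


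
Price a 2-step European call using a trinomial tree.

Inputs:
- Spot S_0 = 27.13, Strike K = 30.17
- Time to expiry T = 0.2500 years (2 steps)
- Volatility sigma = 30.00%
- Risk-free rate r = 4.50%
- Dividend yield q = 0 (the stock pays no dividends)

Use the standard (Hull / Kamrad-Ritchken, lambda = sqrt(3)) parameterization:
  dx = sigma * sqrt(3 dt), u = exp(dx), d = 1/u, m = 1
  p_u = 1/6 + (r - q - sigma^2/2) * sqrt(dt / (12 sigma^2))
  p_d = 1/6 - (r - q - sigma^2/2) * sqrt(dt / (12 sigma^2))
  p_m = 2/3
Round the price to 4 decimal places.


dt = T/N = 0.125000; dx = sigma*sqrt(3*dt) = 0.183712
u = exp(dx) = 1.201669; d = 1/u = 0.832176
p_u = 0.166667, p_m = 0.666667, p_d = 0.166667
Discount per step: exp(-r*dt) = 0.994391
Stock lattice S(k, j) with j the centered position index:
  k=0: S(0,+0) = 27.1300
  k=1: S(1,-1) = 22.5769; S(1,+0) = 27.1300; S(1,+1) = 32.6013
  k=2: S(2,-2) = 18.7880; S(2,-1) = 22.5769; S(2,+0) = 27.1300; S(2,+1) = 32.6013; S(2,+2) = 39.1760
Terminal payoffs V(N, j) = max(S_T - K, 0):
  V(2,-2) = 0.000000; V(2,-1) = 0.000000; V(2,+0) = 0.000000; V(2,+1) = 2.431290; V(2,+2) = 9.005972
Backward induction: V(k, j) = exp(-r*dt) * [p_u * V(k+1, j+1) + p_m * V(k+1, j) + p_d * V(k+1, j-1)]
  V(1,-1) = exp(-r*dt) * [p_u*0.000000 + p_m*0.000000 + p_d*0.000000] = 0.000000
  V(1,+0) = exp(-r*dt) * [p_u*2.431290 + p_m*0.000000 + p_d*0.000000] = 0.402942
  V(1,+1) = exp(-r*dt) * [p_u*9.005972 + p_m*2.431290 + p_d*0.000000] = 3.104344
  V(0,+0) = exp(-r*dt) * [p_u*3.104344 + p_m*0.402942 + p_d*0.000000] = 0.781610

Answer: Price = V(0,0) = 0.7816


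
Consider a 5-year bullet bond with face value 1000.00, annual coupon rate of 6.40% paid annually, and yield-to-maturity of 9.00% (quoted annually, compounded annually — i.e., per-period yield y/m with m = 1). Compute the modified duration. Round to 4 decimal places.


Coupon per period c = face * coupon_rate / m = 64.000000
Periods per year m = 1; per-period yield y/m = 0.090000
Number of cashflows N = 5
Cashflows (t years, CF_t, discount factor 1/(1+y/m)^(m*t), PV):
  t = 1.0000: CF_t = 64.000000, DF = 0.917431, PV = 58.715596
  t = 2.0000: CF_t = 64.000000, DF = 0.841680, PV = 53.867520
  t = 3.0000: CF_t = 64.000000, DF = 0.772183, PV = 49.419743
  t = 4.0000: CF_t = 64.000000, DF = 0.708425, PV = 45.339214
  t = 5.0000: CF_t = 1064.000000, DF = 0.649931, PV = 691.526995
Price P = sum_t PV_t = 898.869067
First compute Macaulay numerator sum_t t * PV_t:
  t * PV_t at t = 1.0000: 58.715596
  t * PV_t at t = 2.0000: 107.735039
  t * PV_t at t = 3.0000: 148.259228
  t * PV_t at t = 4.0000: 181.356854
  t * PV_t at t = 5.0000: 3457.634975
Macaulay duration D = 3953.701693 / 898.869067 = 4.398529
Modified duration = D / (1 + y/m) = 4.398529 / (1 + 0.090000) = 4.035348

Answer: Modified duration = 4.0353


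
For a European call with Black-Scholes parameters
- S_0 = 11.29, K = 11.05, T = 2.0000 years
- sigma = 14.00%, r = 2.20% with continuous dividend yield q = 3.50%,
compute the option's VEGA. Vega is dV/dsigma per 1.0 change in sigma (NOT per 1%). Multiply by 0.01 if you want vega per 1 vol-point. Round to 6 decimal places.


Answer: Vega = 5.921852

Derivation:
d1 = 0.0762006057; d2 = -0.1217892931
phi(d1) = 0.3977857245; exp(-qT) = 0.9323938199; exp(-rT) = 0.9569539575
Vega = S * exp(-qT) * phi(d1) * sqrt(T) = 11.2900 * 0.9323938199 * 0.3977857245 * 1.4142135624 = 5.921852


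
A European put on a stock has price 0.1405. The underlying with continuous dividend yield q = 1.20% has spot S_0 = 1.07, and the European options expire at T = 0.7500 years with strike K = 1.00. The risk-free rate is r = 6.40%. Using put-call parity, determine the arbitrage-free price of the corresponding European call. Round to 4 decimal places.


Answer: Call price = 0.2478

Derivation:
Put-call parity: C - P = S_0 * exp(-qT) - K * exp(-rT).
S_0 * exp(-qT) = 1.0700 * 0.99104038 = 1.06041321
K * exp(-rT) = 1.0000 * 0.95313379 = 0.95313379
C = P + S*exp(-qT) - K*exp(-rT)
C = 0.1405 + 1.06041321 - 0.95313379 = 0.2478


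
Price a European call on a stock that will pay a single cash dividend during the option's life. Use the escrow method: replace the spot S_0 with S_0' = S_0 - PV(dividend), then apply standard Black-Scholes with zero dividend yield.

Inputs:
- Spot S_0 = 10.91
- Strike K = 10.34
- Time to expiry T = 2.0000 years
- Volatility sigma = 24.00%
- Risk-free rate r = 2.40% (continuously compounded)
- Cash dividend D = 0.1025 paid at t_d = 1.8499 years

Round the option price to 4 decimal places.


PV(D) = D * exp(-r * t_d) = 0.1025 * 0.95657355 = 0.09804879
S_0' = S_0 - PV(D) = 10.9100 - 0.09804879 = 10.81195121
d1 = (ln(S_0'/K) + (r + sigma^2/2)*T) / (sigma*sqrt(T)) = 0.44262600
d2 = d1 - sigma*sqrt(T) = 0.10321475
exp(-rT) = 0.95313379
N(d1) = 0.67098186; N(d2) = 0.54110373
C = S_0' * N(d1) - K * exp(-rT) * N(d2) = 10.81195121 * 0.67098186 - 10.3400 * 0.95313379 * 0.54110373 = 1.9218

Answer: Price = 1.9218


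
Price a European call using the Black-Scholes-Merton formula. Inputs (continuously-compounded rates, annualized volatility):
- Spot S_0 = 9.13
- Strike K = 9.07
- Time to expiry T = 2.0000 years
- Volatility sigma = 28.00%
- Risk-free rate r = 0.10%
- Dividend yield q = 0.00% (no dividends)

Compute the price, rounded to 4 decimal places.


Answer: Price = 1.4662

Derivation:
d1 = (ln(S/K) + (r - q + 0.5*sigma^2) * T) / (sigma * sqrt(T)) = 0.21969159
d2 = d1 - sigma * sqrt(T) = -0.17628821
exp(-rT) = 0.99800200; exp(-qT) = 1.00000000
C = S_0 * exp(-qT) * N(d1) - K * exp(-rT) * N(d2)
N(d1) = 0.58694432; N(d2) = 0.43003376
C = 9.1300 * 1.00000000 * 0.58694432 - 9.0700 * 0.99800200 * 0.43003376 = 1.4662


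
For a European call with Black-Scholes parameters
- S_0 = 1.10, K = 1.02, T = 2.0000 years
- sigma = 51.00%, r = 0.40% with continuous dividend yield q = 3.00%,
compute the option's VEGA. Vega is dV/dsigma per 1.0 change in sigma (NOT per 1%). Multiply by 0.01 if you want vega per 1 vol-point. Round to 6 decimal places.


Answer: Vega = 0.540984

Derivation:
d1 = 0.3932173011; d2 = -0.3280316157
phi(d1) = 0.3692621490; exp(-qT) = 0.9417645336; exp(-rT) = 0.9920319148
Vega = S * exp(-qT) * phi(d1) * sqrt(T) = 1.1000 * 0.9417645336 * 0.3692621490 * 1.4142135624 = 0.540984


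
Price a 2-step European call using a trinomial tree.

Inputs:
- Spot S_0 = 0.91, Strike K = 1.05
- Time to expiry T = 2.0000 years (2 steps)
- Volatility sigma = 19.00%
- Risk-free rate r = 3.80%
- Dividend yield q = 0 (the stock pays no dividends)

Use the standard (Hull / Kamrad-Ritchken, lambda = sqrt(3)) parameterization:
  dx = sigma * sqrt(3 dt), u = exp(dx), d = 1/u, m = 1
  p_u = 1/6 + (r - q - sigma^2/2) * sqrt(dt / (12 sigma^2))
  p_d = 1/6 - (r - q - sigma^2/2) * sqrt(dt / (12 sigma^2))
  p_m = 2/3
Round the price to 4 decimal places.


Answer: Price = V(0,0) = 0.0777

Derivation:
dt = T/N = 1.000000; dx = sigma*sqrt(3*dt) = 0.329090
u = exp(dx) = 1.389702; d = 1/u = 0.719579
p_u = 0.196978, p_m = 0.666667, p_d = 0.136356
Discount per step: exp(-r*dt) = 0.962713
Stock lattice S(k, j) with j the centered position index:
  k=0: S(0,+0) = 0.9100
  k=1: S(1,-1) = 0.6548; S(1,+0) = 0.9100; S(1,+1) = 1.2646
  k=2: S(2,-2) = 0.4712; S(2,-1) = 0.6548; S(2,+0) = 0.9100; S(2,+1) = 1.2646; S(2,+2) = 1.7575
Terminal payoffs V(N, j) = max(S_T - K, 0):
  V(2,-2) = 0.000000; V(2,-1) = 0.000000; V(2,+0) = 0.000000; V(2,+1) = 0.214629; V(2,+2) = 0.707458
Backward induction: V(k, j) = exp(-r*dt) * [p_u * V(k+1, j+1) + p_m * V(k+1, j) + p_d * V(k+1, j-1)]
  V(1,-1) = exp(-r*dt) * [p_u*0.000000 + p_m*0.000000 + p_d*0.000000] = 0.000000
  V(1,+0) = exp(-r*dt) * [p_u*0.214629 + p_m*0.000000 + p_d*0.000000] = 0.040701
  V(1,+1) = exp(-r*dt) * [p_u*0.707458 + p_m*0.214629 + p_d*0.000000] = 0.271908
  V(0,+0) = exp(-r*dt) * [p_u*0.271908 + p_m*0.040701 + p_d*0.000000] = 0.077685


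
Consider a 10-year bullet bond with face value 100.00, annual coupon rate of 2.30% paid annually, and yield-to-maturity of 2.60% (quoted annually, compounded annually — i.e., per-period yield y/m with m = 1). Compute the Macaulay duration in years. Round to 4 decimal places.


Answer: Macaulay duration = 9.0312 years

Derivation:
Coupon per period c = face * coupon_rate / m = 2.300000
Periods per year m = 1; per-period yield y/m = 0.026000
Number of cashflows N = 10
Cashflows (t years, CF_t, discount factor 1/(1+y/m)^(m*t), PV):
  t = 1.0000: CF_t = 2.300000, DF = 0.974659, PV = 2.241715
  t = 2.0000: CF_t = 2.300000, DF = 0.949960, PV = 2.184908
  t = 3.0000: CF_t = 2.300000, DF = 0.925887, PV = 2.129540
  t = 4.0000: CF_t = 2.300000, DF = 0.902424, PV = 2.075575
  t = 5.0000: CF_t = 2.300000, DF = 0.879555, PV = 2.022977
  t = 6.0000: CF_t = 2.300000, DF = 0.857266, PV = 1.971713
  t = 7.0000: CF_t = 2.300000, DF = 0.835542, PV = 1.921747
  t = 8.0000: CF_t = 2.300000, DF = 0.814369, PV = 1.873048
  t = 9.0000: CF_t = 2.300000, DF = 0.793732, PV = 1.825583
  t = 10.0000: CF_t = 102.300000, DF = 0.773618, PV = 79.141090
Price P = sum_t PV_t = 97.387896
Macaulay numerator sum_t t * PV_t:
  t * PV_t at t = 1.0000: 2.241715
  t * PV_t at t = 2.0000: 4.369816
  t * PV_t at t = 3.0000: 6.388619
  t * PV_t at t = 4.0000: 8.302299
  t * PV_t at t = 5.0000: 10.114887
  t * PV_t at t = 6.0000: 11.830277
  t * PV_t at t = 7.0000: 13.452232
  t * PV_t at t = 8.0000: 14.984385
  t * PV_t at t = 9.0000: 16.430247
  t * PV_t at t = 10.0000: 791.410897
Macaulay duration D = (sum_t t * PV_t) / P = 879.525376 / 97.387896 = 9.031157


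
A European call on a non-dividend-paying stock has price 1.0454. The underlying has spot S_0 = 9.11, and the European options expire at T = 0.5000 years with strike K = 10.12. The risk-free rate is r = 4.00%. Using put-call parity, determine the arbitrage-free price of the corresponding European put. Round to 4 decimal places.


Answer: Put price = 1.8550

Derivation:
Put-call parity: C - P = S_0 * exp(-qT) - K * exp(-rT).
S_0 * exp(-qT) = 9.1100 * 1.00000000 = 9.11000000
K * exp(-rT) = 10.1200 * 0.98019867 = 9.91961057
P = C - S*exp(-qT) + K*exp(-rT)
P = 1.0454 - 9.11000000 + 9.91961057 = 1.8550
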